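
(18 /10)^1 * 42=75.60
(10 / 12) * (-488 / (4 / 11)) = -3355 / 3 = -1118.33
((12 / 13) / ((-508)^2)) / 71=0.00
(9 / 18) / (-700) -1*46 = -64401 / 1400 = -46.00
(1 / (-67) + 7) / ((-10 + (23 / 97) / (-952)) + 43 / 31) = -1339726752 / 1651989587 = -0.81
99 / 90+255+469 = 7251 / 10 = 725.10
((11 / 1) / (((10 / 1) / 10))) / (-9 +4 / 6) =-33 / 25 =-1.32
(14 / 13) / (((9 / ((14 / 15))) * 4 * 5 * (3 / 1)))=49 / 26325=0.00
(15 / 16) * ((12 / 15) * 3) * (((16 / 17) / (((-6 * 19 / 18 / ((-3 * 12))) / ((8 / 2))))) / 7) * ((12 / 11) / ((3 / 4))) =248832 / 24871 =10.00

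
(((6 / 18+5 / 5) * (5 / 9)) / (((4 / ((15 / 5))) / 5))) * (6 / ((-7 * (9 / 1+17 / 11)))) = -275 / 1218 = -0.23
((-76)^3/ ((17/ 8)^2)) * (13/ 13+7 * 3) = -618078208/ 289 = -2138678.92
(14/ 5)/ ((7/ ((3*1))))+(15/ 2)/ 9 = 61/ 30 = 2.03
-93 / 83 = -1.12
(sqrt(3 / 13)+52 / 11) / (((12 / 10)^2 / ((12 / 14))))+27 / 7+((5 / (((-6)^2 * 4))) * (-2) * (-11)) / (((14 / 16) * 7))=25 * sqrt(39) / 546+32966 / 4851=7.08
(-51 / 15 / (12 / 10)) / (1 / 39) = -221 / 2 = -110.50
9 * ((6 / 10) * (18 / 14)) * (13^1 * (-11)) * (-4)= 3971.31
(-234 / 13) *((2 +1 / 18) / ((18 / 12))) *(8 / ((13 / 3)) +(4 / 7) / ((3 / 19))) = -110408 / 819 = -134.81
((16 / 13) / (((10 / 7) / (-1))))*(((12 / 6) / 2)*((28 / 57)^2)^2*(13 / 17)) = -34420736 / 897260085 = -0.04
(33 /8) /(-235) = -33 /1880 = -0.02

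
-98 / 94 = -49 / 47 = -1.04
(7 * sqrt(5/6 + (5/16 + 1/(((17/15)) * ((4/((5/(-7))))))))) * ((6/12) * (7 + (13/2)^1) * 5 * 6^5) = 21870 * sqrt(2015265)/17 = 1826274.03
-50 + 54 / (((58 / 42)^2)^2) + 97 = 61.85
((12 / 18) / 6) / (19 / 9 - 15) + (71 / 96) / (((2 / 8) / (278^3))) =22118758081 / 348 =63559649.66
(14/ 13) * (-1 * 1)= -14/ 13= -1.08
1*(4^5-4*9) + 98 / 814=402165 / 407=988.12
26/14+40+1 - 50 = -50/7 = -7.14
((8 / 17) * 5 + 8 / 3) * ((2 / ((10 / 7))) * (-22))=-39424 / 255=-154.60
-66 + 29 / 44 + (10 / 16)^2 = -64.95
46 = 46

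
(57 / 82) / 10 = 57 / 820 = 0.07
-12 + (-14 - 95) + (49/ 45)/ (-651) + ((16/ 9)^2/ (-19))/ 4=-28874264/ 238545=-121.04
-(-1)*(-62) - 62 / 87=-5456 / 87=-62.71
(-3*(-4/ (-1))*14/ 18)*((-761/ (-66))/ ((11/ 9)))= -10654/ 121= -88.05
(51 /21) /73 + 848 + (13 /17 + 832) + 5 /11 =160655447 /95557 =1681.25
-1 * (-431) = 431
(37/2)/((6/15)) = 185/4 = 46.25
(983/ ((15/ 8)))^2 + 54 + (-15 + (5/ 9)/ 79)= 542916726/ 1975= 274894.54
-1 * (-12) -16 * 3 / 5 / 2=36 / 5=7.20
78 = 78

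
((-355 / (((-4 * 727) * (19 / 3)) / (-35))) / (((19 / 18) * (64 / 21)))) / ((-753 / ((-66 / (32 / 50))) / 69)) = -1.98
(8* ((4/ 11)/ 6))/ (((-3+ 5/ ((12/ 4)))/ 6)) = -24/ 11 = -2.18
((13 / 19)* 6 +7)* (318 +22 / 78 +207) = 4322546 / 741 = 5833.40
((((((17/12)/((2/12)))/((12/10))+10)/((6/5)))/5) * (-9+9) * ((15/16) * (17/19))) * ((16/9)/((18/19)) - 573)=0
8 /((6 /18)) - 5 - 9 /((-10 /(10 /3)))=22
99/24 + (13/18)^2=3011/648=4.65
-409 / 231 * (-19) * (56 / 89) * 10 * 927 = 196219.73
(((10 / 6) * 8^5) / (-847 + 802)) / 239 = -32768 / 6453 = -5.08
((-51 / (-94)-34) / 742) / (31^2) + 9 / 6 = 100538597 / 67027828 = 1.50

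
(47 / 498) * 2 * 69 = 1081 / 83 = 13.02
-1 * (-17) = 17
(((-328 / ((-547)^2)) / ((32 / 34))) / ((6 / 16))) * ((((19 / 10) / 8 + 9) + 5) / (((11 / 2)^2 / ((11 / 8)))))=-793883 / 394955880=-0.00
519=519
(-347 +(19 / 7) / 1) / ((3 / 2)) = -4820 / 21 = -229.52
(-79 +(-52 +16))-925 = -1040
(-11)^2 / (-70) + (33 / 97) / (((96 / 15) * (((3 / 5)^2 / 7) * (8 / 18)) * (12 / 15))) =2048453 / 1738240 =1.18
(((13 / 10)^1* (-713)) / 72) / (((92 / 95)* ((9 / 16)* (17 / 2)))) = -7657 / 2754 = -2.78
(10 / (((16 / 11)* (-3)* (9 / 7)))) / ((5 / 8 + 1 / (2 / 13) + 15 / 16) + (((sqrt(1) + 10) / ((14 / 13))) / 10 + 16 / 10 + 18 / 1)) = -26950 / 433701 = -0.06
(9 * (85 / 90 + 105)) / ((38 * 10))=1907 / 760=2.51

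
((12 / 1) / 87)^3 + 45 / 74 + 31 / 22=20049417 / 9926323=2.02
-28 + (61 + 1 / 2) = 67 / 2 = 33.50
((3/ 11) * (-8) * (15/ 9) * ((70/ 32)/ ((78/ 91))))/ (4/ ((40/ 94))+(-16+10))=-6125/ 2244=-2.73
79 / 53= 1.49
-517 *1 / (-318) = 517 / 318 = 1.63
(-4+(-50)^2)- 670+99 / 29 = 53053 / 29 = 1829.41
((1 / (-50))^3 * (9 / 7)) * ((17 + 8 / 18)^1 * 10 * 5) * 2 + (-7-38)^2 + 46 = 2070.98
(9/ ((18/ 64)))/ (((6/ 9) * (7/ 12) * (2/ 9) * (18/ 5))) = 720/ 7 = 102.86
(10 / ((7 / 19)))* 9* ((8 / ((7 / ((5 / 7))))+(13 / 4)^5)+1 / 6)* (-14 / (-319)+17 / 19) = 4670217208065 / 56021504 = 83364.72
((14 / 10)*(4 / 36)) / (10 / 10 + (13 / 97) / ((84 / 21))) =2716 / 18045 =0.15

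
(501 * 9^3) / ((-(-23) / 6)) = 2191374 / 23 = 95277.13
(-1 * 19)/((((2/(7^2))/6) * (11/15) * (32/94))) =-1969065/176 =-11187.87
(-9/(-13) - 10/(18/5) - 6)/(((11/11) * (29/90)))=-9460/377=-25.09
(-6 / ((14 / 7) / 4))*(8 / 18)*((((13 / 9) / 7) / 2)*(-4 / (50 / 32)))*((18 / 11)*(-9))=-39936 / 1925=-20.75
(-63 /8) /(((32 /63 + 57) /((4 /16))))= -3969 /115936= -0.03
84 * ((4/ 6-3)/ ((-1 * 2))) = 98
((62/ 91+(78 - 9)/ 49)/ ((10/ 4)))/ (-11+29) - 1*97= -2779174/ 28665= -96.95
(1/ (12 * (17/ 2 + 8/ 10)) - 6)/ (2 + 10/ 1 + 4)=-3343/ 8928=-0.37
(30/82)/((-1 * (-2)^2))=-15/164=-0.09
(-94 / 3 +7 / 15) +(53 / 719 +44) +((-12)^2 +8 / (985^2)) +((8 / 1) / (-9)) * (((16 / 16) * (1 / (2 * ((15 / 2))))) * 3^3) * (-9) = 171.61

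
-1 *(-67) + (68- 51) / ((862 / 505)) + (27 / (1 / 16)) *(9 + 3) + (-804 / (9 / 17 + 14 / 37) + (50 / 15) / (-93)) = 600829263035 / 137324358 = 4375.26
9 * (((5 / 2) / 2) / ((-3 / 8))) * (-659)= 19770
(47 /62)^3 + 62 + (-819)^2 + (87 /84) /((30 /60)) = 670825.51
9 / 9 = 1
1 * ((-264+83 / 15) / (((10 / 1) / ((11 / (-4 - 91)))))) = 42647 / 14250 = 2.99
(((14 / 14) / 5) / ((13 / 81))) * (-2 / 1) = -162 / 65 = -2.49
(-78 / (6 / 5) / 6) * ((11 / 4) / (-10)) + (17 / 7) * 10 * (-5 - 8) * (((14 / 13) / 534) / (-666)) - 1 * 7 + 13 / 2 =3528163 / 1422576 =2.48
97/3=32.33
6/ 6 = 1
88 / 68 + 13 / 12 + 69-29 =8645 / 204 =42.38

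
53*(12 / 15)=212 / 5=42.40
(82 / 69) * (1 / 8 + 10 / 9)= 3649 / 2484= 1.47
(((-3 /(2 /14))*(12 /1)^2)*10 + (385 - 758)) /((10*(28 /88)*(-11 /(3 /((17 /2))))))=183678 /595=308.70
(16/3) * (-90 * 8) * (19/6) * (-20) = 243200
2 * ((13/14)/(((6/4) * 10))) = 13/105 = 0.12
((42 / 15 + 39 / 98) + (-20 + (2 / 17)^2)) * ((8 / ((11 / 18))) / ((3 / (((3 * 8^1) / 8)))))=-171171144 / 778855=-219.77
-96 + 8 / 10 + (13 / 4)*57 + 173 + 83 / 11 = 270.60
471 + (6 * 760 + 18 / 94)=236466 / 47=5031.19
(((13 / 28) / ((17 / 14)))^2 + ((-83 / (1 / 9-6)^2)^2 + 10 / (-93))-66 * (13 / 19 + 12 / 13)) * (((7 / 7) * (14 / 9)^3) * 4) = -57674928136005659192 / 38186402975503731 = -1510.35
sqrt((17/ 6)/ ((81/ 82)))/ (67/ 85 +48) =85*sqrt(2091)/ 111969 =0.03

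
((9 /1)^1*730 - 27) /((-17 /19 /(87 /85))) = -10815579 /1445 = -7484.83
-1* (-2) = 2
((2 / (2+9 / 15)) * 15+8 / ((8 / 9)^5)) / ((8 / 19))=61.64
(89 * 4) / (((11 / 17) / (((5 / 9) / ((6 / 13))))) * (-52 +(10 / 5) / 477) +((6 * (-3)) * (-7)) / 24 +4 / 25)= -416982800 / 26401907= -15.79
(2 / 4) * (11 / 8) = 11 / 16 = 0.69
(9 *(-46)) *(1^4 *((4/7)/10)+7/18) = -6463/35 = -184.66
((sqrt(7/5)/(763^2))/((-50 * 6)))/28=-sqrt(35)/24451098000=-0.00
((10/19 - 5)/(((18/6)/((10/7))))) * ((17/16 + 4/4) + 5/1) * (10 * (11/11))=-240125/1596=-150.45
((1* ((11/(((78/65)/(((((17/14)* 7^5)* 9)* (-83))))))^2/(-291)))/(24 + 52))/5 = -20831233019673615/117952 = -176607713473.90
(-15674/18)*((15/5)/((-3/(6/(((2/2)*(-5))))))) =-15674/15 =-1044.93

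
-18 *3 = -54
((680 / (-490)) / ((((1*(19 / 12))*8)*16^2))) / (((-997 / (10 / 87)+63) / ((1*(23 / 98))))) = 1955 / 167603476096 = 0.00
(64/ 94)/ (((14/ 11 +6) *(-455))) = -22/ 106925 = -0.00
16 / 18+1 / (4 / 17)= 185 / 36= 5.14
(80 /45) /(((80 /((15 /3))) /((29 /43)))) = 29 /387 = 0.07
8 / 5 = 1.60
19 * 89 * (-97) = -164027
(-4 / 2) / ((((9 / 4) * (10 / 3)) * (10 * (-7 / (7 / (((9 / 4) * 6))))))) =4 / 2025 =0.00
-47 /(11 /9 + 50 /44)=-9306 /467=-19.93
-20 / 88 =-0.23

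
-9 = -9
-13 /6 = -2.17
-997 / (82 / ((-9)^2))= -984.84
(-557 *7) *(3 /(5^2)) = -467.88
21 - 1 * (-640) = 661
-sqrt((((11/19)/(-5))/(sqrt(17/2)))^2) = -11 * sqrt(34)/1615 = -0.04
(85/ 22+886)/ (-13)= -19577/ 286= -68.45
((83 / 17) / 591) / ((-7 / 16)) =-1328 / 70329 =-0.02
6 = 6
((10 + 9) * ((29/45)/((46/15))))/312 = 0.01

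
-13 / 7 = -1.86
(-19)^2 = 361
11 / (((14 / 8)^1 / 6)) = 264 / 7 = 37.71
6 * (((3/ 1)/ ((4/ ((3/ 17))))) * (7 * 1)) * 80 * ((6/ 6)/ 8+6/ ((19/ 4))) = 617.32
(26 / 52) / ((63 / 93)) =31 / 42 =0.74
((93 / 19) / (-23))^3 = -0.01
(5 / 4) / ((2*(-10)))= -1 / 16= -0.06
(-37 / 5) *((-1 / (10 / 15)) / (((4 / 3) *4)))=333 / 160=2.08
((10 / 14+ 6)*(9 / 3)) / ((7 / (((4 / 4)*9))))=1269 / 49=25.90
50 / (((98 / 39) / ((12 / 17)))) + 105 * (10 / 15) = 70010 / 833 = 84.05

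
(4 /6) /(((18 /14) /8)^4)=19668992 /19683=999.29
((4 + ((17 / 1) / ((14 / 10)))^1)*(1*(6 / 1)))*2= 1356 / 7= 193.71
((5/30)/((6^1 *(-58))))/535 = -1/1117080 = -0.00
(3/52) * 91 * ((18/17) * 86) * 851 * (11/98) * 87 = 945526527/238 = 3972800.53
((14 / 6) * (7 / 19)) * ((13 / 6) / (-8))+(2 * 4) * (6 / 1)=130691 / 2736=47.77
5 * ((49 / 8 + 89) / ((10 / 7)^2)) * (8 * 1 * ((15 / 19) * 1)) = 111867 / 76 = 1471.93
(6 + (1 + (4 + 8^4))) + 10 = 4117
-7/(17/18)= -7.41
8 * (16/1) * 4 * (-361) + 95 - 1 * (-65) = -184672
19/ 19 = 1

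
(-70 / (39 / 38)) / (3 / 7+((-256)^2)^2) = -3724 / 234505214385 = -0.00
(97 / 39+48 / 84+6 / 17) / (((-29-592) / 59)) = -934147 / 2882061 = -0.32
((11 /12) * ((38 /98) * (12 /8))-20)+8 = -4495 /392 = -11.47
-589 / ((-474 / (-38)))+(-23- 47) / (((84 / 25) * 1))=-32257 / 474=-68.05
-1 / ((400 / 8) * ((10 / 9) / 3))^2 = -729 / 250000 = -0.00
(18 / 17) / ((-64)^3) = -9 / 2228224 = -0.00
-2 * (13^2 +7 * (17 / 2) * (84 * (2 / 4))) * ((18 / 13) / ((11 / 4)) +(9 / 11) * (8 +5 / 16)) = -11147571 / 286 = -38977.52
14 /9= 1.56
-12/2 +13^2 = 163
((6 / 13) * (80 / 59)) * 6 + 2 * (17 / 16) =36079 / 6136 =5.88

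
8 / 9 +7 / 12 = 1.47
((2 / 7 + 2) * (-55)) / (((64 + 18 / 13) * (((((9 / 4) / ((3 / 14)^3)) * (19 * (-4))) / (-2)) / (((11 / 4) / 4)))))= -4719 / 31020920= -0.00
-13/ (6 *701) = -13/ 4206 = -0.00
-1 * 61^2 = -3721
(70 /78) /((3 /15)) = 175 /39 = 4.49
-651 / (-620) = 21 / 20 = 1.05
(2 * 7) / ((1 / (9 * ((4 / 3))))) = 168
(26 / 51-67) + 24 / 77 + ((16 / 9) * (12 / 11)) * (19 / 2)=-187531 / 3927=-47.75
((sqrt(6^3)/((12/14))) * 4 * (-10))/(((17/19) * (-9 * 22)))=2660 * sqrt(6)/1683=3.87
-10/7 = -1.43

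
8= 8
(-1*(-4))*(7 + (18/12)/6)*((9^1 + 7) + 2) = 522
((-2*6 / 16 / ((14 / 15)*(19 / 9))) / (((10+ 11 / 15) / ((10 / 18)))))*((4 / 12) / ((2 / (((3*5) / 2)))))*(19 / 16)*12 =-50625 / 144256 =-0.35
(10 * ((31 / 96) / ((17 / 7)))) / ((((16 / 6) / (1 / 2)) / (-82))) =-44485 / 2176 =-20.44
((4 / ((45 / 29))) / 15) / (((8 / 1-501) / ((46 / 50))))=-92 / 286875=-0.00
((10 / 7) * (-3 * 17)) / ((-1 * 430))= 51 / 301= 0.17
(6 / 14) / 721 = 3 / 5047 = 0.00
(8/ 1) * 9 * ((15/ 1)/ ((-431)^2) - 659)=-47447.99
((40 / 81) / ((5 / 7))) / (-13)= -56 / 1053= -0.05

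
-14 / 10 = -7 / 5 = -1.40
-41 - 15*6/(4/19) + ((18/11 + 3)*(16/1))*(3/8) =-9695/22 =-440.68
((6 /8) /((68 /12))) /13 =9 /884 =0.01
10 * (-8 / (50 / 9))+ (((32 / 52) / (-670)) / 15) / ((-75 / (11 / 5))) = -352754956 / 24496875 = -14.40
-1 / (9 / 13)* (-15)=65 / 3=21.67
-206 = -206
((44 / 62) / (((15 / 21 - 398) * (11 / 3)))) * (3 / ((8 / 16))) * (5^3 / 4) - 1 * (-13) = 123652 / 9579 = 12.91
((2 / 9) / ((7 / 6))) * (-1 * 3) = -4 / 7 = -0.57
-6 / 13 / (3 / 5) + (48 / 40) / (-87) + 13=23029 / 1885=12.22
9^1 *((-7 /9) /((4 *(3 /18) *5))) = -21 /10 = -2.10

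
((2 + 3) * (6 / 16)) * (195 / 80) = 585 / 128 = 4.57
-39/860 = -0.05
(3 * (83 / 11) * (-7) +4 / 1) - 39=-2128 / 11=-193.45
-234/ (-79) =234/ 79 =2.96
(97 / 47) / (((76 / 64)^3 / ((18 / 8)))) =2.77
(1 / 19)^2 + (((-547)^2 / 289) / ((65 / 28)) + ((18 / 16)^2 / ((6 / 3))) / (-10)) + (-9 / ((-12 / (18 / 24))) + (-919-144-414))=-357800800945 / 347206912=-1030.51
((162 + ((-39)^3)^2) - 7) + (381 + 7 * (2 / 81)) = 285018288071 / 81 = 3518744297.17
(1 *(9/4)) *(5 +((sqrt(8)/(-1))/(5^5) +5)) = 45/2-9 *sqrt(2)/6250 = 22.50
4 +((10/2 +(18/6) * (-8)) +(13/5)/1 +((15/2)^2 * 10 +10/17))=93617/170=550.69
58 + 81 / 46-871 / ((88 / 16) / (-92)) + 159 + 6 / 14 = 52381377 / 3542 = 14788.64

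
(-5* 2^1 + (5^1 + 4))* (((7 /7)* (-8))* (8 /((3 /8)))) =512 /3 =170.67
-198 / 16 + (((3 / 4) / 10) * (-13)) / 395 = -48891 / 3950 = -12.38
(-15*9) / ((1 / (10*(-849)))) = 1146150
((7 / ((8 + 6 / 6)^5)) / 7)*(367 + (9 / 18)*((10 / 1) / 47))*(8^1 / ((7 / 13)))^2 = 186619264 / 135989847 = 1.37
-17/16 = -1.06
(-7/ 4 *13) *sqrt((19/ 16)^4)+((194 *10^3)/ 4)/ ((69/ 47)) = 2331941281/ 70656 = 33004.15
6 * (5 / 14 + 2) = 14.14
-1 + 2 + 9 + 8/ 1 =18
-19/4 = -4.75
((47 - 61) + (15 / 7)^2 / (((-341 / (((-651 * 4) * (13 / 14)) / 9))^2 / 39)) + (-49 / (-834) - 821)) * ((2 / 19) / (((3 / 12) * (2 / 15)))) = -35789163890 / 15658489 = -2285.61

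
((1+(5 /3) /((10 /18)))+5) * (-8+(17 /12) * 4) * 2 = -42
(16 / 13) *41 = 656 / 13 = 50.46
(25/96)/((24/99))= 275/256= 1.07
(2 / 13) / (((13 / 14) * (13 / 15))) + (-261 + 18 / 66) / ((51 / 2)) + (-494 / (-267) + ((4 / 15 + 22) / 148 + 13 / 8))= -346762202889 / 54115713080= -6.41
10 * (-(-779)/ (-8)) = -3895/ 4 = -973.75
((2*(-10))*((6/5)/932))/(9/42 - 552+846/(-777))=1036/22242879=0.00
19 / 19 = 1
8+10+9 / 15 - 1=88 / 5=17.60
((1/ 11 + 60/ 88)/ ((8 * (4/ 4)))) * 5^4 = 10625/ 176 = 60.37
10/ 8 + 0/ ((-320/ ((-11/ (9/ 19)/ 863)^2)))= 5/ 4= 1.25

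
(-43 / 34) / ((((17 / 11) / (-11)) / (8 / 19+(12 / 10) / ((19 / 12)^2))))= 4224836 / 521645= 8.10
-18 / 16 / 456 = -0.00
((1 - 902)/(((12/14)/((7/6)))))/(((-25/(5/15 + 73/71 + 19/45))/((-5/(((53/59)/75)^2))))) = -413130910675/135468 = -3049656.82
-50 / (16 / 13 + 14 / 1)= -325 / 99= -3.28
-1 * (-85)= 85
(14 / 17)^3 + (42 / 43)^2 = 13740188 / 9084137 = 1.51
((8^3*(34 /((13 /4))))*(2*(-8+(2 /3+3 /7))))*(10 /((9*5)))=-40386560 /2457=-16437.35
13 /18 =0.72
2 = 2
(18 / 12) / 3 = 1 / 2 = 0.50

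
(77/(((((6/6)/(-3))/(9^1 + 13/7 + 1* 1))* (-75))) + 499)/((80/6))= 10041/250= 40.16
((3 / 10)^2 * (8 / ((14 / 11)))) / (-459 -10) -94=-7715149 / 82075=-94.00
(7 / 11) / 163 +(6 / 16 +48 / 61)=1020047 / 874984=1.17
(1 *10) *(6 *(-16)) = -960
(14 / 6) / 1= 2.33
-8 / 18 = -4 / 9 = -0.44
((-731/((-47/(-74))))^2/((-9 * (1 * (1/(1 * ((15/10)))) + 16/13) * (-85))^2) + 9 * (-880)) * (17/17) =-7919.37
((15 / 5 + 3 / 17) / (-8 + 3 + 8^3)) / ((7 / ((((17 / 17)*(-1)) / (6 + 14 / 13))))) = -9 / 71162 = -0.00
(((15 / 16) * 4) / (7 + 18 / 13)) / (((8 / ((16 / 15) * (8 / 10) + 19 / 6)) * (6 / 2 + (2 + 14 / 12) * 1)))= 23517 / 645280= 0.04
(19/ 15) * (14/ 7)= 38/ 15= 2.53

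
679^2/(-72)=-461041/72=-6403.35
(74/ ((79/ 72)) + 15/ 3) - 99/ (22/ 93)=-54677/ 158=-346.06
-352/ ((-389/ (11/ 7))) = 3872/ 2723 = 1.42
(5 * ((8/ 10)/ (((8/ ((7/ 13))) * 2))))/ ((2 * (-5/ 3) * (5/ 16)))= -0.13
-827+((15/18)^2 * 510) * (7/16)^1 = -64517/96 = -672.05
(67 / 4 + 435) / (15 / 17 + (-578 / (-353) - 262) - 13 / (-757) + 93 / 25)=-205219047475 / 116177866796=-1.77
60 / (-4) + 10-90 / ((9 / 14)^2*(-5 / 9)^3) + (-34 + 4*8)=31577 / 25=1263.08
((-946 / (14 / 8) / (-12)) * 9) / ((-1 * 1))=-2838 / 7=-405.43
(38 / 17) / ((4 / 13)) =247 / 34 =7.26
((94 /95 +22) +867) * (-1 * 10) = -169098 /19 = -8899.89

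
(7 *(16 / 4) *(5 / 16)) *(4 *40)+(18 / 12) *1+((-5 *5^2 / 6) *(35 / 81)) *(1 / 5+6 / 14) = 678379 / 486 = 1395.84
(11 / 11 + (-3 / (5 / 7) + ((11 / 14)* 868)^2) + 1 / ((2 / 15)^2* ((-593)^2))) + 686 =3276009909389 / 7032980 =465806.80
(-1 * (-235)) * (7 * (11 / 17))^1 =18095 / 17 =1064.41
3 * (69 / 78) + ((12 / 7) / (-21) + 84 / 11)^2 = 451156733 / 7553546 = 59.73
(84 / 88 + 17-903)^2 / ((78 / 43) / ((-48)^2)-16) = -1565006703648 / 31965659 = -48959.00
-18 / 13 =-1.38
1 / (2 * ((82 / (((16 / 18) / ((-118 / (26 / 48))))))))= -13 / 522504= -0.00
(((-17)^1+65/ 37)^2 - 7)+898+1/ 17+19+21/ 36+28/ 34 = 319442075/ 279276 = 1143.82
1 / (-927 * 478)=-1 / 443106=-0.00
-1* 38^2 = -1444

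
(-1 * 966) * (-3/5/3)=966/5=193.20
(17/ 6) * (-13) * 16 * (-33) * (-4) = -77792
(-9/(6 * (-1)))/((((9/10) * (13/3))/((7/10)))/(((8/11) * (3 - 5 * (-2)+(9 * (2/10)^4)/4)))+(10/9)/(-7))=6144201/1762945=3.49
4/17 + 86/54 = 839/459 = 1.83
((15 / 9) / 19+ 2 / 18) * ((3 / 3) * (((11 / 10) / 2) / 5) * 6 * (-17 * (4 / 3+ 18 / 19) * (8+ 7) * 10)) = -763.19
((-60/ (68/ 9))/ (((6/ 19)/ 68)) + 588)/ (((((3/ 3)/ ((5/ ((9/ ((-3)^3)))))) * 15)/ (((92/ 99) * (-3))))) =-3128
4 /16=1 /4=0.25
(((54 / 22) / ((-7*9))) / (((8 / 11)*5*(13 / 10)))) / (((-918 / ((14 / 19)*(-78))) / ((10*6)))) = -10 / 323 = -0.03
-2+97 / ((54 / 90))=479 / 3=159.67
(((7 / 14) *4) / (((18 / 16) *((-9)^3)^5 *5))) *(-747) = 1328 / 1029455660473245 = 0.00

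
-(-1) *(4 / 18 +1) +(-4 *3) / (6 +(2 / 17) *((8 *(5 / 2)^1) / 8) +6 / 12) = -377 / 693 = -0.54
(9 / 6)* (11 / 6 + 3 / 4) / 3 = 31 / 24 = 1.29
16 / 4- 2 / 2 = 3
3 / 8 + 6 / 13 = 87 / 104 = 0.84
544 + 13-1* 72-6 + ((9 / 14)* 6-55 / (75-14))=205795 / 427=481.96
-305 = -305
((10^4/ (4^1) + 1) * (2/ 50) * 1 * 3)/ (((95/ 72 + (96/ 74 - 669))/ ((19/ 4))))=-94942962/ 44381125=-2.14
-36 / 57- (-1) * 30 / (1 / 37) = 21078 / 19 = 1109.37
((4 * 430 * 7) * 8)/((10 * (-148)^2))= 602/1369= 0.44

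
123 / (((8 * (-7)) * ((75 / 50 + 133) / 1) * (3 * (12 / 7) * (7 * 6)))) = -41 / 542304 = -0.00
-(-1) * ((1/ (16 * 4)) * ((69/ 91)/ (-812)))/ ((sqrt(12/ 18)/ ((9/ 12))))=-207 * sqrt(6)/ 37832704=-0.00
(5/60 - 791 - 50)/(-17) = 10091/204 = 49.47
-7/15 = -0.47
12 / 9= 4 / 3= 1.33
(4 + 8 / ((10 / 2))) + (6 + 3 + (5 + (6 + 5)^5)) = 805353 / 5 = 161070.60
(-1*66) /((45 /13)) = -286 /15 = -19.07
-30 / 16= -15 / 8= -1.88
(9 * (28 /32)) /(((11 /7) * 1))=441 /88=5.01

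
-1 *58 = -58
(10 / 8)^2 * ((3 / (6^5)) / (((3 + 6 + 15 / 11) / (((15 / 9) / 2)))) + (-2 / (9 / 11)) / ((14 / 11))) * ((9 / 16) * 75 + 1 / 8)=-126.98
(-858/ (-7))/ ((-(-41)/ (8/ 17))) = 6864/ 4879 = 1.41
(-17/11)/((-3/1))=17/33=0.52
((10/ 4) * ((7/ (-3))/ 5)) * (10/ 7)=-5/ 3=-1.67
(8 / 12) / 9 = 2 / 27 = 0.07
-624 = -624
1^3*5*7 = 35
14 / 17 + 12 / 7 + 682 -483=23983 / 119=201.54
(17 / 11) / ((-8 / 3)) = -51 / 88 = -0.58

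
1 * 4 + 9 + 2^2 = 17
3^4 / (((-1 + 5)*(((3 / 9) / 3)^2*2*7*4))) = 6561 / 224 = 29.29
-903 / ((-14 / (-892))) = -57534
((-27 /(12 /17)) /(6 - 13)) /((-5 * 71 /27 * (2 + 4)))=-1377 /19880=-0.07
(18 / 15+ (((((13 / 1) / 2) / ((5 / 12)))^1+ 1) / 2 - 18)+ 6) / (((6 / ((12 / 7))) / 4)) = -20 / 7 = -2.86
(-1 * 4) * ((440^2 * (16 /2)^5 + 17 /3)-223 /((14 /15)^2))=-3730204115207 /147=-25375538198.69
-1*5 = -5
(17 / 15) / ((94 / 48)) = 136 / 235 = 0.58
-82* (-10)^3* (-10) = -820000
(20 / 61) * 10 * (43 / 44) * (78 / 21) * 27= 1509300 / 4697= 321.33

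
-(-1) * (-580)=-580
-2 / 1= -2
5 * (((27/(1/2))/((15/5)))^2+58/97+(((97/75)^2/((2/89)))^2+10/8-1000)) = 24332.57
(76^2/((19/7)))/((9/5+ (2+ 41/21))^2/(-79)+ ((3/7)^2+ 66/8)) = 265.51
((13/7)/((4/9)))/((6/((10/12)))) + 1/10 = 381/560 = 0.68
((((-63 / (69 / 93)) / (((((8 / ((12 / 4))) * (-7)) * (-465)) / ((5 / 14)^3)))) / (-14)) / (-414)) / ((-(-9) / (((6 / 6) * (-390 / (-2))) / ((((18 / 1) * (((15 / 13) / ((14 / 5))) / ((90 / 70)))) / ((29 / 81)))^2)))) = -1847677 / 287999413712640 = -0.00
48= 48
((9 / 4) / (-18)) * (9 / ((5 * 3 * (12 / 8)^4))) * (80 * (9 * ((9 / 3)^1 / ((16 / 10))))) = -20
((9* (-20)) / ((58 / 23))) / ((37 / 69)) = -142830 / 1073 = -133.11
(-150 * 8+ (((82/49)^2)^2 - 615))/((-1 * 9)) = 10417901639/51883209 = 200.80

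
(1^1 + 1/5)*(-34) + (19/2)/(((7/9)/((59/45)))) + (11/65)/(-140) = -32223/1300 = -24.79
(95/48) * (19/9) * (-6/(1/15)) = -9025/24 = -376.04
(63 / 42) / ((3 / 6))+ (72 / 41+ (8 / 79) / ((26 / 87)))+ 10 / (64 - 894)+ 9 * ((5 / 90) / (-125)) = 4437538119 / 873720250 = 5.08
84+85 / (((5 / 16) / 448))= 121940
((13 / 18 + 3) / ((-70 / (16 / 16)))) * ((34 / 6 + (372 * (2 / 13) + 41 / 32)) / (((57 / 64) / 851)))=-913355323 / 280098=-3260.84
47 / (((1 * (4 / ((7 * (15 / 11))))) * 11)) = 4935 / 484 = 10.20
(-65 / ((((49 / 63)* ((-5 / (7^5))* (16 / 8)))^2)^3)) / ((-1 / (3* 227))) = 901360414860716781933291338373 / 200000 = 4506802074303583909666457.00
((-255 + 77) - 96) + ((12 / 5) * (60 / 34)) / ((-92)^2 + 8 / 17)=-4928429 / 17987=-274.00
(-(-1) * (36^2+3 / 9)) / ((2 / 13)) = 50557 / 6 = 8426.17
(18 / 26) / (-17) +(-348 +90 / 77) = -5902719 / 17017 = -346.87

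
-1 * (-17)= 17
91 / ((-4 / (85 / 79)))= -7735 / 316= -24.48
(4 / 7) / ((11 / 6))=24 / 77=0.31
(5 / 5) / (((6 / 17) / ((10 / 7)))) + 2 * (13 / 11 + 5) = 3791 / 231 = 16.41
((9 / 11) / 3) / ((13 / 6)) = 18 / 143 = 0.13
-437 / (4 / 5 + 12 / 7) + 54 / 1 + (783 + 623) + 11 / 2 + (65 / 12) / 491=167435867 / 129624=1291.70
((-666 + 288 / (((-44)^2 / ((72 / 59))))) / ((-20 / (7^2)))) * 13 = 1513919043 / 71390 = 21206.32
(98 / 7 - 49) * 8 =-280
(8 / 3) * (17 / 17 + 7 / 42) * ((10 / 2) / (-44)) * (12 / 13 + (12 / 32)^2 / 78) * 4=-5985 / 4576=-1.31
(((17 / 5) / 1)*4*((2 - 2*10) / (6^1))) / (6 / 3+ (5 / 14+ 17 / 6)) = -4284 / 545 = -7.86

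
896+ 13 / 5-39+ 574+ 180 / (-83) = 594044 / 415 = 1431.43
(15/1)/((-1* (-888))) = 5/296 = 0.02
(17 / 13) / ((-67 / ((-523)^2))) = -4649993 / 871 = -5338.68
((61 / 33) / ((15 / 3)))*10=122 / 33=3.70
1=1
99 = 99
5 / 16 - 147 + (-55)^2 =46053 / 16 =2878.31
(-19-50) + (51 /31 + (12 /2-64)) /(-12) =-23921 /372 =-64.30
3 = 3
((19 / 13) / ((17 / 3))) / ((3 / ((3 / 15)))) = 19 / 1105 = 0.02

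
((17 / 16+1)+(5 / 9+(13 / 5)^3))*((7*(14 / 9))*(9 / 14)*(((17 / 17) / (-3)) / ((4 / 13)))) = -33077863 / 216000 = -153.14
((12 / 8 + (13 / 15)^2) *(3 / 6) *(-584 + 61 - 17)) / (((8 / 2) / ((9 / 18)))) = -3039 / 40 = -75.98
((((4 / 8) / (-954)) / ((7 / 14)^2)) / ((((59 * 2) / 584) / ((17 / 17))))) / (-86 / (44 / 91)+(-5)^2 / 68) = 218416 / 3736461681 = 0.00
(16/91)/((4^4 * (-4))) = -1/5824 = -0.00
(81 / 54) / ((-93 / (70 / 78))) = -35 / 2418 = -0.01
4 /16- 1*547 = -2187 /4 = -546.75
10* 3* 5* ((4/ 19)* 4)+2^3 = 2552/ 19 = 134.32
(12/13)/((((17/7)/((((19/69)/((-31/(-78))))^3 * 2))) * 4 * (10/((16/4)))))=778962912/30809703245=0.03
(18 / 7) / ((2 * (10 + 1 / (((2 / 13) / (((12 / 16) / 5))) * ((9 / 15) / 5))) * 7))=72 / 7105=0.01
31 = 31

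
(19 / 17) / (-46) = -19 / 782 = -0.02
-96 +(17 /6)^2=-3167 /36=-87.97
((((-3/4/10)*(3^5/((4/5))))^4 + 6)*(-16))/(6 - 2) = -282435827937/262144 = -1077407.18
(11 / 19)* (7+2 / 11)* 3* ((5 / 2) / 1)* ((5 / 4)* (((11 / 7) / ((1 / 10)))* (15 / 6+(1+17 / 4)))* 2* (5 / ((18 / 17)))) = 286226875 / 6384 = 44835.04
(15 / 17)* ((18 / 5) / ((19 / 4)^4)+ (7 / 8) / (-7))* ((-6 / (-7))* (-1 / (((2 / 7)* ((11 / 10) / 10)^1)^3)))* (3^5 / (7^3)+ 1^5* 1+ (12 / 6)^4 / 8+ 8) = 694349959500000 / 20641412869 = 33638.68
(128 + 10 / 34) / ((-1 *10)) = -2181 / 170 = -12.83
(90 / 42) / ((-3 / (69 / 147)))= -115 / 343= -0.34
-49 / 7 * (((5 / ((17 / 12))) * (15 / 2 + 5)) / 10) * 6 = -3150 / 17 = -185.29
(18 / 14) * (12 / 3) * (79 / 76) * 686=69678 / 19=3667.26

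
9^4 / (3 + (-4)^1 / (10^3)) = 1640250 / 749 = 2189.92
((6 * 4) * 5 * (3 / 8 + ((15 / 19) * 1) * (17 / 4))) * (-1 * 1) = -8505 / 19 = -447.63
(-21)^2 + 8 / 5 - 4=2193 / 5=438.60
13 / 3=4.33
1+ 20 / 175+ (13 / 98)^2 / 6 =321893 / 288120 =1.12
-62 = -62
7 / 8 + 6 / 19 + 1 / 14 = 1343 / 1064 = 1.26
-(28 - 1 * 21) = -7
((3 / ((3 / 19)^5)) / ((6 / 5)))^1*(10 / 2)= 61902475 / 486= 127371.35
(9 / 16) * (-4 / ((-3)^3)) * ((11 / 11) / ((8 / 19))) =19 / 96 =0.20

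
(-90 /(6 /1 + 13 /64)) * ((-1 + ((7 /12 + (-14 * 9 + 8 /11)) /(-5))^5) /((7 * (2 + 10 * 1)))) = -172551659774439903757 /103578340140000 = -1665904.86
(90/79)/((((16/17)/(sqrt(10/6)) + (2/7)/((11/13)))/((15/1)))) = -976350375/70638877 + 544282200* sqrt(15)/70638877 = 16.02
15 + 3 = 18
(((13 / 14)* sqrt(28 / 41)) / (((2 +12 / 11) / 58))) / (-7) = -4147* sqrt(287) / 34153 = -2.06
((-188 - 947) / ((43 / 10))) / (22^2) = -5675 / 10406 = -0.55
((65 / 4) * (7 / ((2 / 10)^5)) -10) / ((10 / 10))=1421835 / 4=355458.75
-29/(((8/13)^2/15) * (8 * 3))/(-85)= 4901/8704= 0.56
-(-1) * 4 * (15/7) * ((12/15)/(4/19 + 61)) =912/8141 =0.11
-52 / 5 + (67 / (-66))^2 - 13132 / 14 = -20633707 / 21780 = -947.37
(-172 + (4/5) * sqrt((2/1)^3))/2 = -86 + 4 * sqrt(2)/5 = -84.87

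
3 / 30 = 1 / 10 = 0.10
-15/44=-0.34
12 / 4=3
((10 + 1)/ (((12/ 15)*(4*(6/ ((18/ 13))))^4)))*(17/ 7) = 75735/ 204725248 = 0.00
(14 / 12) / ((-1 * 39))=-7 / 234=-0.03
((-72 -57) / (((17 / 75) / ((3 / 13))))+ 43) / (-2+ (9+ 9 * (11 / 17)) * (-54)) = 9761 / 88673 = 0.11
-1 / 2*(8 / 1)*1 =-4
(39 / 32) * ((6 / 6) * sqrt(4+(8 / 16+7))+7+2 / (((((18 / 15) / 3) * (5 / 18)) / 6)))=39 * sqrt(46) / 64+4485 / 32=144.29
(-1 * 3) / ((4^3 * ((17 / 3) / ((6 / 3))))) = -9 / 544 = -0.02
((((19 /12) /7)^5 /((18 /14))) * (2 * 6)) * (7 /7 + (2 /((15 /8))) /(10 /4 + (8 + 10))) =1602036053 /275571797760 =0.01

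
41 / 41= 1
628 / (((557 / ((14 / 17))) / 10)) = 87920 / 9469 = 9.29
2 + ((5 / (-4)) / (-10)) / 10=161 / 80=2.01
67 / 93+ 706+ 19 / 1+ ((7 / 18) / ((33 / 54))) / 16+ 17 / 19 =225983873 / 310992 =726.65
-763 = -763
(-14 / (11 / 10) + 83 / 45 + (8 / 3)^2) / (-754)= 1867 / 373230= 0.01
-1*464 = -464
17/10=1.70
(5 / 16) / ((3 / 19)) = 95 / 48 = 1.98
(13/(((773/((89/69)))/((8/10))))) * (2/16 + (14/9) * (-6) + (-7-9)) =-139997/320022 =-0.44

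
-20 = -20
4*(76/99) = 304/99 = 3.07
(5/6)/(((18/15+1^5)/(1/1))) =25/66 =0.38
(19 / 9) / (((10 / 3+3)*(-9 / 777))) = -259 / 9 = -28.78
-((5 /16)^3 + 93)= -381053 /4096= -93.03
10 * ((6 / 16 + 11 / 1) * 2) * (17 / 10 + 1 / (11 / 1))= 17927 / 44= 407.43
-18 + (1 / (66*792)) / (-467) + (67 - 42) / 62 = -13316213623 / 756741744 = -17.60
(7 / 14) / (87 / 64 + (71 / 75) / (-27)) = 64800 / 171631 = 0.38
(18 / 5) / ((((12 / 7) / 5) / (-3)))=-31.50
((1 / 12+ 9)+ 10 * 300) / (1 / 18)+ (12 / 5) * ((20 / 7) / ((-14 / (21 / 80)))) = 1895718 / 35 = 54163.37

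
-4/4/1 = -1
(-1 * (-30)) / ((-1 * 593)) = -0.05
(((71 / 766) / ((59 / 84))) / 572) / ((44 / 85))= 126735 / 284360648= 0.00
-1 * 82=-82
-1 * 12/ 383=-12/ 383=-0.03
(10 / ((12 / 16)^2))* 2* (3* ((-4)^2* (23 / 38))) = 58880 / 57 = 1032.98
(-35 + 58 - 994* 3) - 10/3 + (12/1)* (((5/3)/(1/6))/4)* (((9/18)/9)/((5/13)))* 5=-8822/3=-2940.67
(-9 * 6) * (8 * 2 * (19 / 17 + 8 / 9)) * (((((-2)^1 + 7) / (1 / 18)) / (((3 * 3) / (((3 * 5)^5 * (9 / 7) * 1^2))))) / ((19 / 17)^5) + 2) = -2859915327197256192 / 294655781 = -9705953562.12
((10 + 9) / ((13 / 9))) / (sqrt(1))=171 / 13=13.15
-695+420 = -275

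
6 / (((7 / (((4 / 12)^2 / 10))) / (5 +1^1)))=0.06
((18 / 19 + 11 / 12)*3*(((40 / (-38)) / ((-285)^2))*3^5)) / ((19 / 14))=-32130 / 2476099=-0.01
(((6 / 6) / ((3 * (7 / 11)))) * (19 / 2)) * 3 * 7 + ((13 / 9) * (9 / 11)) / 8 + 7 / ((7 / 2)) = 9385 / 88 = 106.65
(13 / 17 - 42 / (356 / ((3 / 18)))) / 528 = 1503 / 1065152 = 0.00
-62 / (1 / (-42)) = 2604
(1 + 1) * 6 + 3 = 15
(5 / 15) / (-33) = -1 / 99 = -0.01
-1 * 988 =-988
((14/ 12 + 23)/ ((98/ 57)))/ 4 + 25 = 22355/ 784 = 28.51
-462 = -462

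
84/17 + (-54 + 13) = -613/17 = -36.06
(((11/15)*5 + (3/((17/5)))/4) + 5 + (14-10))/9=2629/1836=1.43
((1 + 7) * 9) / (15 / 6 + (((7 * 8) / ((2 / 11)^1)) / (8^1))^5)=0.00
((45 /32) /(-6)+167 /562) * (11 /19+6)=141125 /341696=0.41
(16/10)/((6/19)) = 76/15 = 5.07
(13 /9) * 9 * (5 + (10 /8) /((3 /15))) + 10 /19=11155 /76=146.78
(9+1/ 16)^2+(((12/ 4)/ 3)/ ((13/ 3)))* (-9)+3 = 276397/ 3328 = 83.05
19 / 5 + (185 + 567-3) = 3764 / 5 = 752.80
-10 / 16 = -5 / 8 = -0.62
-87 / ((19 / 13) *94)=-1131 / 1786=-0.63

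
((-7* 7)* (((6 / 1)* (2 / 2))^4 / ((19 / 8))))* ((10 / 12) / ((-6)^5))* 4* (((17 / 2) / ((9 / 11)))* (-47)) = -8613220 / 1539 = -5596.63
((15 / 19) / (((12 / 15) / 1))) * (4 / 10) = 15 / 38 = 0.39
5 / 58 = 0.09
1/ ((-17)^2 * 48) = 1/ 13872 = 0.00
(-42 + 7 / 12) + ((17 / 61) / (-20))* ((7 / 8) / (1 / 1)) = -1213037 / 29280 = -41.43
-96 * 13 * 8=-9984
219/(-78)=-73/26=-2.81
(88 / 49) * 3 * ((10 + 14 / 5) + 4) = 3168 / 35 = 90.51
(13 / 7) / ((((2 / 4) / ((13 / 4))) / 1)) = 169 / 14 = 12.07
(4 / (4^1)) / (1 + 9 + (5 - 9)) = 1 / 6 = 0.17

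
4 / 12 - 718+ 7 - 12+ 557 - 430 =-1787 / 3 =-595.67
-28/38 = -0.74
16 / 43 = 0.37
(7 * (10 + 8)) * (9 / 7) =162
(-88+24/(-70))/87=-3092/3045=-1.02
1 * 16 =16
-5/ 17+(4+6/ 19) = 1299/ 323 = 4.02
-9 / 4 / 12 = -3 / 16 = -0.19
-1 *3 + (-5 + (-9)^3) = -737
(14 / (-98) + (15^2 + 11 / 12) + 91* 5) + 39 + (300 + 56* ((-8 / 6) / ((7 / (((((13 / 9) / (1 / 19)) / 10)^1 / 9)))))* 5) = 6827885 / 6804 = 1003.51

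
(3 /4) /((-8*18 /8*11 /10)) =-5 /132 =-0.04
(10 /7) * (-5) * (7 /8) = -25 /4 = -6.25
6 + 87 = 93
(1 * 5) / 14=5 / 14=0.36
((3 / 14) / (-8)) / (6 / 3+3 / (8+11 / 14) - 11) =123 / 39760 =0.00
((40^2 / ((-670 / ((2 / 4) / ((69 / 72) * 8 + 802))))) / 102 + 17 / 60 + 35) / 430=5856955427 / 71379079800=0.08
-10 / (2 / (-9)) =45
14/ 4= 7/ 2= 3.50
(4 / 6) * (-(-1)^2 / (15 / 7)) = -14 / 45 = -0.31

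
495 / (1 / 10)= 4950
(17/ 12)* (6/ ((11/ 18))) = 153/ 11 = 13.91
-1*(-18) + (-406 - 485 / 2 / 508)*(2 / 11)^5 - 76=-1187953590 / 20453477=-58.08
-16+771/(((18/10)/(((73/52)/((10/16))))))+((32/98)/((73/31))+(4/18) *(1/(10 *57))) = 112863030451/119275065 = 946.24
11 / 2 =5.50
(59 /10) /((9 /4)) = 118 /45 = 2.62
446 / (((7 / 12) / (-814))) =-4356528 / 7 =-622361.14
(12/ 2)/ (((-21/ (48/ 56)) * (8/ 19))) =-57/ 98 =-0.58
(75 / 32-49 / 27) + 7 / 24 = 709 / 864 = 0.82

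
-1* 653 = -653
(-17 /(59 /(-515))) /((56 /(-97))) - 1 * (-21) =-779851 /3304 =-236.03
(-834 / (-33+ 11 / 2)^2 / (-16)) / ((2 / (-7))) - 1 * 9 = -111819 / 12100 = -9.24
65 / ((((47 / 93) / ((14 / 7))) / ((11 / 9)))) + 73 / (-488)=314.25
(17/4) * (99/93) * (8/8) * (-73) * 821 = -33622413/124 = -271148.49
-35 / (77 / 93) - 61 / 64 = -30431 / 704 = -43.23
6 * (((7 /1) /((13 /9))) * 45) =17010 /13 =1308.46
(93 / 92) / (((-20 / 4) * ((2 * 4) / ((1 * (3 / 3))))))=-93 / 3680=-0.03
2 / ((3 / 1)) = 2 / 3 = 0.67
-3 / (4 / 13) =-39 / 4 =-9.75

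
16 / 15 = 1.07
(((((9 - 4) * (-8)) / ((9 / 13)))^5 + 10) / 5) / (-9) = 7604080521902 / 531441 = 14308419.04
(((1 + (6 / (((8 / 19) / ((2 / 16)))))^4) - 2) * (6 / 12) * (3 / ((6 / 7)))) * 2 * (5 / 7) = 47537125 / 2097152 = 22.67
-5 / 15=-1 / 3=-0.33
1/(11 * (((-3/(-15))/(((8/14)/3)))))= 0.09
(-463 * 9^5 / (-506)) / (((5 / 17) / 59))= 27421706061 / 2530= 10838619.00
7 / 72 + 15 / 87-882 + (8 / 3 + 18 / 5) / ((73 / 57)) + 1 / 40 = -167059031 / 190530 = -876.81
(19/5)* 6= 114/5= 22.80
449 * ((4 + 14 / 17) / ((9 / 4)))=147272 / 153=962.56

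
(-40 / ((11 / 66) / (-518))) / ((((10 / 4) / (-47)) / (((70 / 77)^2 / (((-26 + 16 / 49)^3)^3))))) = 40181105528440329075 / 100802070082519719195526354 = 0.00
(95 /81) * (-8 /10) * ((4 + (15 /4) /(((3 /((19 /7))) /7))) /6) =-703 /162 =-4.34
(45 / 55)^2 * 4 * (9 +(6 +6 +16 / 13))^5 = 653182023745476 / 44926453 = 14538918.17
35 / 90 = 7 / 18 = 0.39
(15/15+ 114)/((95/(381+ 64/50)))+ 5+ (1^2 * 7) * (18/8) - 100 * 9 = -41649/100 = -416.49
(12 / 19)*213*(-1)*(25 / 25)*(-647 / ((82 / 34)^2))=14963.79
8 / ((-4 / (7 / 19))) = -0.74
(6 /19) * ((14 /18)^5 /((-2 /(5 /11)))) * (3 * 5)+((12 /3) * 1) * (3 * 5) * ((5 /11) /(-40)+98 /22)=730284685 /2742498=266.28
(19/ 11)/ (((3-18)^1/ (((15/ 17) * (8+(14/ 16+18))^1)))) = -4085/ 1496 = -2.73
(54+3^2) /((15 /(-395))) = -1659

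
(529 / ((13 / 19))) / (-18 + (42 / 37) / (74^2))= -53590874 / 1247649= -42.95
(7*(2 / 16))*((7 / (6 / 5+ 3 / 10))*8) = 98 / 3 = 32.67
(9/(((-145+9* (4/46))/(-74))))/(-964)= -7659/1598794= -0.00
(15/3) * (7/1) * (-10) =-350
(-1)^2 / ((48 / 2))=1 / 24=0.04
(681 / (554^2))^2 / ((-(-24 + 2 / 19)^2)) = -3249 / 376789724224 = -0.00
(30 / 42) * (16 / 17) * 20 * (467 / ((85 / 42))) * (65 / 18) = 9713600 / 867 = 11203.69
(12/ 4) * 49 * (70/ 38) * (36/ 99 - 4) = -984.69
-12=-12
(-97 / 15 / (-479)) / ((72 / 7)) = 679 / 517320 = 0.00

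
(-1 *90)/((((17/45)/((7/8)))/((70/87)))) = -165375/986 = -167.72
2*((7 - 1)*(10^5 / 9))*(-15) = -2000000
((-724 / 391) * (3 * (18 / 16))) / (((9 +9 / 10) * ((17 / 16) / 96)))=-4170240 / 73117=-57.04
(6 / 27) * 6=4 / 3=1.33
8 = 8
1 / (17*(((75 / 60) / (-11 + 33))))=88 / 85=1.04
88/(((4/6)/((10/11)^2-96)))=-138192/11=-12562.91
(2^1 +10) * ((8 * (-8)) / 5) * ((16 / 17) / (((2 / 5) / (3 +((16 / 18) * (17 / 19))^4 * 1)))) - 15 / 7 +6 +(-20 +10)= -41886110064761 / 33916431213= -1234.98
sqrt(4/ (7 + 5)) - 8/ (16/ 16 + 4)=-8/ 5 + sqrt(3)/ 3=-1.02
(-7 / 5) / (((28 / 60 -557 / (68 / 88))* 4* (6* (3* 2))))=119 / 8817168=0.00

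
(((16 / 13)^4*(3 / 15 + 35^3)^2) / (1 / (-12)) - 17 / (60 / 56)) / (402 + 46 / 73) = -359778276766772849 / 2861812200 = -125716941.44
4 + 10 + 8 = 22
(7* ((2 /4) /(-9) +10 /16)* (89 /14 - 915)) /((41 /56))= -4947.06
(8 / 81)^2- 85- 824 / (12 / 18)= -8667017 / 6561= -1320.99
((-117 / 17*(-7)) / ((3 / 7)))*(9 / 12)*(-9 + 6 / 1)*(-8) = 34398 / 17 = 2023.41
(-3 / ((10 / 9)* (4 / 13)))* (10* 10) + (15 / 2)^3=-3645 / 8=-455.62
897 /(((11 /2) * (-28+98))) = 897 /385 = 2.33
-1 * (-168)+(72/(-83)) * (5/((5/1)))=13872/83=167.13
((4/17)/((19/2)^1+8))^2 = 64/354025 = 0.00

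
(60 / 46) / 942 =5 / 3611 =0.00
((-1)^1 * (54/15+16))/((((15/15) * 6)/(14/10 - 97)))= 23422/75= 312.29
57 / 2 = 28.50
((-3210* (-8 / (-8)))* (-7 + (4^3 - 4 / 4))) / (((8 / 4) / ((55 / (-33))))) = 149800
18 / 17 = 1.06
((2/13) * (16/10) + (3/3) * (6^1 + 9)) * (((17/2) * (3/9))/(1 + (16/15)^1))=16847/806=20.90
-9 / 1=-9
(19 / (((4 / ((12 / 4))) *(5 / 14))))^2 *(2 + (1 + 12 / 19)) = 578151 / 100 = 5781.51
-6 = -6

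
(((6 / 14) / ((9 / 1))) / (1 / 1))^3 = 1 / 9261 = 0.00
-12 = -12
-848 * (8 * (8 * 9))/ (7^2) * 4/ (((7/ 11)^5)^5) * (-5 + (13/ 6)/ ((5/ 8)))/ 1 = 1622938404248423512092562341507072/ 328561811817671400697715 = 4939522323.88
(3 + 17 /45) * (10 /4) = 76 /9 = 8.44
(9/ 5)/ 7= 9/ 35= 0.26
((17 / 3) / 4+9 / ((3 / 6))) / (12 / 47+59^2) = 10951 / 1963428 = 0.01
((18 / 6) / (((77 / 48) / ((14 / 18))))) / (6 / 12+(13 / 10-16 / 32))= 160 / 143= 1.12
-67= -67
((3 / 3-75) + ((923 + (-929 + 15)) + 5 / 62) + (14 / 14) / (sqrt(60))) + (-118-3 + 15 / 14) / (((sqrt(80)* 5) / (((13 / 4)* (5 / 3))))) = -4025 / 62-21827* sqrt(5) / 3360 + sqrt(15) / 30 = -79.32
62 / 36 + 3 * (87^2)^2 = 3093647125 / 18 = 171869284.72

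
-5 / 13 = -0.38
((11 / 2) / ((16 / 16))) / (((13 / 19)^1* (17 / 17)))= 209 / 26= 8.04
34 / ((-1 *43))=-34 / 43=-0.79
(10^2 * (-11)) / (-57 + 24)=100 / 3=33.33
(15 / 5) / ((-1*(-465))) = 1 / 155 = 0.01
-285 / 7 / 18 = -95 / 42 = -2.26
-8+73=65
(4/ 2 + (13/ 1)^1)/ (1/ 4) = 60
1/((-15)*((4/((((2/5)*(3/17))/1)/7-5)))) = 2969/35700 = 0.08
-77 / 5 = -15.40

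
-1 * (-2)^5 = 32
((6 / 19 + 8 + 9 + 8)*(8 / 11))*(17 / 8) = 8177 / 209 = 39.12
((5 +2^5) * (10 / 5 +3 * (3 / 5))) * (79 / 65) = 170.88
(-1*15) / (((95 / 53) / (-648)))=103032 / 19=5422.74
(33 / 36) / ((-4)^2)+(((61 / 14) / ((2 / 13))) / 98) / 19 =90719 / 1251264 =0.07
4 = 4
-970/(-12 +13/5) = 4850/47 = 103.19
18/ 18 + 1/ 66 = 67/ 66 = 1.02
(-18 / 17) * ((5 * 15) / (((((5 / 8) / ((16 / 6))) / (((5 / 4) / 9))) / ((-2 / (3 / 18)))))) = 9600 / 17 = 564.71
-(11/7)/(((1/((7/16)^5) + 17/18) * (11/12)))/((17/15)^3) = -1750329000/94133507431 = -0.02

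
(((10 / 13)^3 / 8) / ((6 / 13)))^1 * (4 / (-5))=-50 / 507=-0.10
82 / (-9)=-82 / 9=-9.11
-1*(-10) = 10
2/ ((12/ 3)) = 1/ 2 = 0.50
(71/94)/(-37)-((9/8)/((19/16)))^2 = -1152503/1255558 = -0.92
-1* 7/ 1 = -7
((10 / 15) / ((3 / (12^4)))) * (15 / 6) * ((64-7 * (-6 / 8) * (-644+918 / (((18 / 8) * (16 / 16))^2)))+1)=-27233280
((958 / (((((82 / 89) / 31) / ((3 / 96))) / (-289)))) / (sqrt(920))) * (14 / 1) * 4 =-2673517903 * sqrt(230) / 75440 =-537458.99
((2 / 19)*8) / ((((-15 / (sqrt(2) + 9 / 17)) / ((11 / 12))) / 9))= -44*sqrt(2) / 95 - 396 / 1615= -0.90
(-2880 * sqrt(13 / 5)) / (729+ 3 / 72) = -13824 * sqrt(65) / 17497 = -6.37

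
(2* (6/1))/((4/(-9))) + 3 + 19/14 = -317/14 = -22.64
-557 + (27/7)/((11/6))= -42727/77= -554.90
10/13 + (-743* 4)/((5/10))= -77262/13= -5943.23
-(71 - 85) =14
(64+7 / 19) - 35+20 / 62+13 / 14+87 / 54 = 1195984 / 37107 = 32.23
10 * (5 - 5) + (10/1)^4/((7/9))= 90000/7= 12857.14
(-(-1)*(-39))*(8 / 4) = -78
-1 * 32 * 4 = -128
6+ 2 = 8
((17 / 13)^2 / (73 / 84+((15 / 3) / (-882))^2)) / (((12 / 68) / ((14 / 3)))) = 2972620476 / 57128591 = 52.03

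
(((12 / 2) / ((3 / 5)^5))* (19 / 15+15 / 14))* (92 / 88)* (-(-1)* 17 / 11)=119988125 / 411642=291.49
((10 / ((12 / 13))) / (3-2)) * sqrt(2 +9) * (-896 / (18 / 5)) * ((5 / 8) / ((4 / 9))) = -12575.54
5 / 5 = 1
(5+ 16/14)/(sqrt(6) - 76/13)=-21242/16667 - 7267*sqrt(6)/33334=-1.81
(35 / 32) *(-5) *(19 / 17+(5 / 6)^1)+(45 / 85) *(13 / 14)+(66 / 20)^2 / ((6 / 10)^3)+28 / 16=18811 / 448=41.99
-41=-41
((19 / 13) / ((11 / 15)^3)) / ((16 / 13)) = 64125 / 21296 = 3.01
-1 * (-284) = 284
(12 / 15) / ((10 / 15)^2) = 9 / 5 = 1.80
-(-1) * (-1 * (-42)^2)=-1764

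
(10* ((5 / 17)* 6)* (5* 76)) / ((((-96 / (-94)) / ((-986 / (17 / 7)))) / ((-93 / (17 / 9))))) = 37932630750 / 289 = 131254777.68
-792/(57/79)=-20856/19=-1097.68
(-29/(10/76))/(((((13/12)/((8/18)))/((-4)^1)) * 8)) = 8816/195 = 45.21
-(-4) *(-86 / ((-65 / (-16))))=-5504 / 65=-84.68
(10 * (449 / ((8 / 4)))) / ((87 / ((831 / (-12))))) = -621865 / 348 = -1786.97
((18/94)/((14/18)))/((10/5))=0.12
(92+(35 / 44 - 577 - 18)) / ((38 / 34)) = -19771 / 44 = -449.34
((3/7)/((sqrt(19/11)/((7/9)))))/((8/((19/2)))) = sqrt(209)/48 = 0.30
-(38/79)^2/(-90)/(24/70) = 2527/337014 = 0.01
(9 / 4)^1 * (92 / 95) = 207 / 95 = 2.18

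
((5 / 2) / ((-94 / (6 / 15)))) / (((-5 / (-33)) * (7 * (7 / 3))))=-99 / 23030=-0.00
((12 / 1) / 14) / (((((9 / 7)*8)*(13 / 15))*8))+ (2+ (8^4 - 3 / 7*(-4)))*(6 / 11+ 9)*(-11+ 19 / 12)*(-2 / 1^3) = 737016.83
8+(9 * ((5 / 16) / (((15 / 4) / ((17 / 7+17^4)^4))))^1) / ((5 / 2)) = 175273667050876491796264 / 12005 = 14600055564421198816.85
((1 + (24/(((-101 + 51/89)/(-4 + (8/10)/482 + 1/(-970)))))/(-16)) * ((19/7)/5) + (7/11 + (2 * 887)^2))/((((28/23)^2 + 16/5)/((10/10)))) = 2678446114779442939849/3984839111151360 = 672159.16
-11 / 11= -1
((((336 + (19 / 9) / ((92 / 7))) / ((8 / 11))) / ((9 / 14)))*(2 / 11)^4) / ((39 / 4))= 0.08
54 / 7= 7.71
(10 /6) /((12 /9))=5 /4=1.25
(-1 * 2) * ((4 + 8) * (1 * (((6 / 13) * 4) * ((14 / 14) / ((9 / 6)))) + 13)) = -4440 / 13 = -341.54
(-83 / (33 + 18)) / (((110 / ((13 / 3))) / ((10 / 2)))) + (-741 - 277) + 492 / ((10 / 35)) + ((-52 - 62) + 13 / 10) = 4973092 / 8415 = 590.98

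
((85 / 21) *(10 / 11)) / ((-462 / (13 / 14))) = -0.01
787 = 787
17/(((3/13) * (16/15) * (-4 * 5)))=-221/64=-3.45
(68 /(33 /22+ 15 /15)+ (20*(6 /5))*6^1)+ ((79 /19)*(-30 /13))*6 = 140332 /1235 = 113.63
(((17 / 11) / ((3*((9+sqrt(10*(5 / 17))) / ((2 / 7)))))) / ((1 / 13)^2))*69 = 20220174 / 102179 - 660790*sqrt(34) / 102179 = 160.18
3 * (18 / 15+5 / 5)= 33 / 5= 6.60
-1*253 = -253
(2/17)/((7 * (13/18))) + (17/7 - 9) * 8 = -81292/1547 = -52.55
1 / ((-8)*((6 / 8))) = -1 / 6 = -0.17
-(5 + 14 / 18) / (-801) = 52 / 7209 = 0.01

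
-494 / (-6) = 247 / 3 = 82.33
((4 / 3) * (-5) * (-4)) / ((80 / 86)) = 86 / 3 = 28.67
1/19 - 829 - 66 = -894.95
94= 94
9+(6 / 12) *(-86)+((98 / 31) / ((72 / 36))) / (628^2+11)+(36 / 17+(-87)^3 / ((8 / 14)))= -958097768832793 / 831384660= -1152412.13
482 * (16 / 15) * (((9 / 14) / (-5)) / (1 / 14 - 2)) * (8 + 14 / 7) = 15424 / 45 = 342.76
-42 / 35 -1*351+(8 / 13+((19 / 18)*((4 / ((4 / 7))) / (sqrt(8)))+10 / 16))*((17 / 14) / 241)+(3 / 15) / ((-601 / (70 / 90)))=-352.18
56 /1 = 56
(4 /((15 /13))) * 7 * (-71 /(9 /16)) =-413504 /135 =-3062.99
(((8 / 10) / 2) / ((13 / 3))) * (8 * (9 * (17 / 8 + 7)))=3942 / 65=60.65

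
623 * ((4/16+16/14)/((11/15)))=52065/44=1183.30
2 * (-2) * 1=-4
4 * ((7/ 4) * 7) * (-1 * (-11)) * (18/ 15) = 3234/ 5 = 646.80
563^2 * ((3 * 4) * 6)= 22821768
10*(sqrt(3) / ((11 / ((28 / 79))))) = 280*sqrt(3) / 869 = 0.56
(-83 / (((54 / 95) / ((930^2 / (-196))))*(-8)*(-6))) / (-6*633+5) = -189437125 / 53526816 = -3.54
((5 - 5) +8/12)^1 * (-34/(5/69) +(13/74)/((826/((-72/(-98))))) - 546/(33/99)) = -1404.80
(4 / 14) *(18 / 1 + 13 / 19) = 710 / 133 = 5.34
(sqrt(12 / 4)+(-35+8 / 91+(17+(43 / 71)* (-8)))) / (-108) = 73517 / 348894- sqrt(3) / 108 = 0.19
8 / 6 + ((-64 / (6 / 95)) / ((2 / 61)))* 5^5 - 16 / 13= -1255583332 / 13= -96583333.23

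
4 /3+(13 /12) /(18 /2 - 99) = 1427 /1080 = 1.32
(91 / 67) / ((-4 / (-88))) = 2002 / 67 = 29.88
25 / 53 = 0.47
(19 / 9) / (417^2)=19 / 1565001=0.00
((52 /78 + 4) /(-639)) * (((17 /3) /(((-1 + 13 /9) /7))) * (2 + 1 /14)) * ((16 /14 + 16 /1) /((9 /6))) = -9860 /639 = -15.43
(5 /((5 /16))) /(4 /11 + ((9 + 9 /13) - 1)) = 2288 /1295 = 1.77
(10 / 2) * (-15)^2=1125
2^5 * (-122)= -3904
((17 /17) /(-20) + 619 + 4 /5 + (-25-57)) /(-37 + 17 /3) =-6453 /376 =-17.16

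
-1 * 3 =-3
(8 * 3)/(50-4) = 12/23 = 0.52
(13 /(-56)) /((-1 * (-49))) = -13 /2744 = -0.00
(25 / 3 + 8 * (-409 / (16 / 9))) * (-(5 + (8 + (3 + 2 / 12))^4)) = 28496978.88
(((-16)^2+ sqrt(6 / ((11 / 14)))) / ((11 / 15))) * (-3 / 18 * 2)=-1280 / 11 - 10 * sqrt(231) / 121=-117.62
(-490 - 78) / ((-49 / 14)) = 1136 / 7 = 162.29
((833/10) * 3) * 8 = 9996/5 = 1999.20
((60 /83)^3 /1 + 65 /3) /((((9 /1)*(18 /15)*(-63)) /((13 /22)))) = -2457920075 /128384478684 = -0.02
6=6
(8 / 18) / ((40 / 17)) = 17 / 90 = 0.19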